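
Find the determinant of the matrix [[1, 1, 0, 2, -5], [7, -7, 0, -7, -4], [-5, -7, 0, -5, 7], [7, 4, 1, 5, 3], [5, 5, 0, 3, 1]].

714

Expand along column 3 (it has 4 zeros):
  − (1) · M_43   where M_43 = det([1 1 2 -5; 7 -7 -7 -4; -5 -7 -5 7; 5 5 3 1]) = -714
det = (-1)·(1)·(-714) = 714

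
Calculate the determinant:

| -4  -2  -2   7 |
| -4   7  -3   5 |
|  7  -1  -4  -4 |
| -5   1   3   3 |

105

Expand along row 1:
  + (-4) · M_11   where M_11 = det([7 -3 5; -1 -4 -4; 1 3 3]) = 8
  − (-2) · M_12   where M_12 = det([-4 -3 5; 7 -4 -4; -5 3 3]) = 8
  + (-2) · M_13   where M_13 = det([-4 7 5; 7 -1 -4; -5 1 3]) = -1
  − (7) · M_14   where M_14 = det([-4 7 -3; 7 -1 -4; -5 1 3]) = -17
det = (+1)·(-4)·(8) + (-1)·(-2)·(8) + (+1)·(-2)·(-1) + (-1)·(7)·(-17) = 105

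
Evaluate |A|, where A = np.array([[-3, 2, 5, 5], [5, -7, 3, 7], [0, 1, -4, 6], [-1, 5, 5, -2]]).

det(A) = -2018

Expand along row 3 (it has 1 zero):
  − (1) · M_32   where M_32 = det([-3 5 5; 5 3 7; -1 5 -2]) = 278
  + (-4) · M_33   where M_33 = det([-3 2 5; 5 -7 7; -1 5 -2]) = 159
  − (6) · M_34   where M_34 = det([-3 2 5; 5 -7 3; -1 5 5]) = 184
det = (-1)·(1)·(278) + (+1)·(-4)·(159) + (-1)·(6)·(184) = -2018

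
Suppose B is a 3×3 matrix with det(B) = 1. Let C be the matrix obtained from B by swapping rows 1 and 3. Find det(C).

|C| = -1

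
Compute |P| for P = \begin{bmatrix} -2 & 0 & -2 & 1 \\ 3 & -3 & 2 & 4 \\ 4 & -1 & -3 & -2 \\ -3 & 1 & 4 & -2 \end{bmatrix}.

140

Expand along row 1 (it has 1 zero):
  + (-2) · M_11   where M_11 = det([-3 2 4; -1 -3 -2; 1 4 -2]) = -54
  + (-2) · M_13   where M_13 = det([3 -3 4; 4 -1 -2; -3 1 -2]) = -26
  − (1) · M_14   where M_14 = det([3 -3 2; 4 -1 -3; -3 1 4]) = 20
det = (+1)·(-2)·(-54) + (+1)·(-2)·(-26) + (-1)·(1)·(20) = 140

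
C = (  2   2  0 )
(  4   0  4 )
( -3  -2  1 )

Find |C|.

The determinant is -16.

Expand along column 2:
  − 2 · |4 4; -3 1| = −2·(4 − (-12)) = -32
  − (-2) · |2 0; 4 4| = −(-2)·(8 − 0) = 16
Sum: (-32) + (16) = -16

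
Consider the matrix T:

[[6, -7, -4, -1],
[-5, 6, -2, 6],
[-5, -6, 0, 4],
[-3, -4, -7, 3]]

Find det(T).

2360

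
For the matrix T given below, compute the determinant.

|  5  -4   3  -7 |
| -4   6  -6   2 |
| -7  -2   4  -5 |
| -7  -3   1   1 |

-1578

Expand along row 1:
  + (5) · M_11   where M_11 = det([6 -6 2; -2 4 -5; -3 1 1]) = -28
  − (-4) · M_12   where M_12 = det([-4 -6 2; -7 4 -5; -7 1 1]) = -246
  + (3) · M_13   where M_13 = det([-4 6 2; -7 -2 -5; -7 -3 1]) = 334
  − (-7) · M_14   where M_14 = det([-4 6 -6; -7 -2 4; -7 -3 1]) = -208
det = (+1)·(5)·(-28) + (-1)·(-4)·(-246) + (+1)·(3)·(334) + (-1)·(-7)·(-208) = -1578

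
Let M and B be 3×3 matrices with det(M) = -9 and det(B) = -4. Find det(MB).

The determinant is 36.

det(MB) = det(M)·det(B) = (-9)·(-4) = 36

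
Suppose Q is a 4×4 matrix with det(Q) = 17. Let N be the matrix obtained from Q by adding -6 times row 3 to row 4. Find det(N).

17

Adding a multiple of one row to another leaves the determinant unchanged.
det(N) = (1)·(17) = 17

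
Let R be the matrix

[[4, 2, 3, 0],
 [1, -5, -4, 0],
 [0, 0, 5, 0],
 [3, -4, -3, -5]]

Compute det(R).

Expand along row 3 (it has 3 zeros):
  + (5) · M_33   where M_33 = det([4 2 0; 1 -5 0; 3 -4 -5]) = 110
det = (+1)·(5)·(110) = 550

550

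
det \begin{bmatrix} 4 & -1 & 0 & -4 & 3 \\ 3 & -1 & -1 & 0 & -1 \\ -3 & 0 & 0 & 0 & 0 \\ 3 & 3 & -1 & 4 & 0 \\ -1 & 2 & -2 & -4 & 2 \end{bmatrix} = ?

Expand along row 3 (it has 4 zeros):
  + (-3) · M_31   where M_31 = det([-1 0 -4 3; -1 -1 0 -1; 3 -1 4 0; 2 -2 -4 2]) = 68
det = (+1)·(-3)·(68) = -204

The determinant is -204.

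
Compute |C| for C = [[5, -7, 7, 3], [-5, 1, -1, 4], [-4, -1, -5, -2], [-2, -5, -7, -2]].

Expand along row 1:
  + (5) · M_11   where M_11 = det([1 -1 4; -1 -5 -2; -5 -7 -2]) = -84
  − (-7) · M_12   where M_12 = det([-5 -1 4; -4 -5 -2; -2 -7 -2]) = 96
  + (7) · M_13   where M_13 = det([-5 1 4; -4 -1 -2; -2 -5 -2]) = 108
  − (3) · M_14   where M_14 = det([-5 1 -1; -4 -1 -5; -2 -5 -7]) = 54
det = (+1)·(5)·(-84) + (-1)·(-7)·(96) + (+1)·(7)·(108) + (-1)·(3)·(54) = 846

846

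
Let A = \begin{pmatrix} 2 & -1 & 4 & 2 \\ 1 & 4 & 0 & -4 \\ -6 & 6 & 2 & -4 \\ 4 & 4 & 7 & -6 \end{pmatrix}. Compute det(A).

Expand along row 2 (it has 1 zero):
  − (1) · M_21   where M_21 = det([-1 4 2; 6 2 -4; 4 7 -6]) = 132
  + (4) · M_22   where M_22 = det([2 4 2; -6 2 -4; 4 7 -6]) = -276
  + (-4) · M_24   where M_24 = det([2 -1 4; -6 6 2; 4 4 7]) = -174
det = (-1)·(1)·(132) + (+1)·(4)·(-276) + (+1)·(-4)·(-174) = -540

-540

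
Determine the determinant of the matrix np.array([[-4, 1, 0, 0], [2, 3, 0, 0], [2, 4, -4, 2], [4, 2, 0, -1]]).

The matrix is block lower-triangular with a 2×2 block and a 2×2 block on the diagonal, so its determinant equals the product of the determinants of the diagonal blocks.
det of the 2×2 block = -14
det of the 2×2 block = 4
det = (-14)·(4) = -56

-56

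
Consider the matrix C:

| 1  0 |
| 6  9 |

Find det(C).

det(C) = 1·9 − 0·6 = 9 − 0 = 9

The determinant is 9.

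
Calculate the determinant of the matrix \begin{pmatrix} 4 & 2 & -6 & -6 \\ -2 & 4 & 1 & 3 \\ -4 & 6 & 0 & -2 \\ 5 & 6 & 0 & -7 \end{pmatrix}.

Expand along column 3 (it has 2 zeros):
  + (-6) · M_13   where M_13 = det([-2 4 3; -4 6 -2; 5 6 -7]) = -254
  − (1) · M_23   where M_23 = det([4 2 -6; -4 6 -2; 5 6 -7]) = 128
det = (+1)·(-6)·(-254) + (-1)·(1)·(128) = 1396

The determinant is 1396.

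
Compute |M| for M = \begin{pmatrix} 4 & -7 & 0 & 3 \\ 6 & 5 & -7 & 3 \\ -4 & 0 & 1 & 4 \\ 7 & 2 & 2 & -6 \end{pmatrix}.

The determinant is -1984.

Expand along row 1 (it has 1 zero):
  + (4) · M_11   where M_11 = det([5 -7 3; 0 1 4; 2 2 -6]) = -132
  − (-7) · M_12   where M_12 = det([6 -7 3; -4 1 4; 7 2 -6]) = -157
  − (3) · M_14   where M_14 = det([6 5 -7; -4 0 1; 7 2 2]) = 119
det = (+1)·(4)·(-132) + (-1)·(-7)·(-157) + (-1)·(3)·(119) = -1984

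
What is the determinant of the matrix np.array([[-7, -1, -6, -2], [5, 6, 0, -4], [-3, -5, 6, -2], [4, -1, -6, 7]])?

The determinant is 1548.

Expand along row 2 (it has 1 zero):
  − (5) · M_21   where M_21 = det([-1 -6 -2; -5 6 -2; -1 -6 7]) = -324
  + (6) · M_22   where M_22 = det([-7 -6 -2; -3 6 -2; 4 -6 7]) = -276
  + (-4) · M_24   where M_24 = det([-7 -1 -6; -3 -5 6; 4 -1 -6]) = -396
det = (-1)·(5)·(-324) + (+1)·(6)·(-276) + (+1)·(-4)·(-396) = 1548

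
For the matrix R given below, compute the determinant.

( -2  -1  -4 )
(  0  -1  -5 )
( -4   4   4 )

Expand along column 1:
  + (-2) · |-1 -5; 4 4| = (-2)·(-4 − (-20)) = -32
  + (-4) · |-1 -4; -1 -5| = (-4)·(5 − 4) = -4
Sum: (-32) + (-4) = -36

|R| = -36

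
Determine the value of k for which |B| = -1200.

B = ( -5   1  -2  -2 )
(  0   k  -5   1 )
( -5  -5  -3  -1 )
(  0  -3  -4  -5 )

Expanding along the column containing k, det(B) is linear in k: det(B) = (-45)·k + (-930).
Set (-45)·k + (-930) = -1200  ⇒  (-45)·k = -270  ⇒  k = 6.

6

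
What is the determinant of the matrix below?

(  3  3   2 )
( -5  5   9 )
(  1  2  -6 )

The determinant is -237.

Expand along row 1:
  + 3 · |5 9; 2 -6| = 3·(-30 − 18) = -144
  − 3 · |-5 9; 1 -6| = −3·(30 − 9) = -63
  + 2 · |-5 5; 1 2| = 2·(-10 − 5) = -30
Sum: (-144) + (-63) + (-30) = -237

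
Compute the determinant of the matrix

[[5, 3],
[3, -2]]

-19

det = 5·(-2) − 3·3 = -10 − 9 = -19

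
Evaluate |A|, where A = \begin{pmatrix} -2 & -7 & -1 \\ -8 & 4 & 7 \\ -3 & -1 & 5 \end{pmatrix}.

Expand along row 1:
  + (-2) · |4 7; -1 5| = (-2)·(20 − (-7)) = -54
  − (-7) · |-8 7; -3 5| = −(-7)·(-40 − (-21)) = -133
  + (-1) · |-8 4; -3 -1| = (-1)·(8 − (-12)) = -20
Sum: (-54) + (-133) + (-20) = -207

-207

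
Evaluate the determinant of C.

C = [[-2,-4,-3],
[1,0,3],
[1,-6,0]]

Expand along column 2:
  − (-4) · |1 3; 1 0| = −(-4)·(0 − 3) = -12
  − (-6) · |-2 -3; 1 3| = −(-6)·(-6 − (-3)) = -18
Sum: (-12) + (-18) = -30

-30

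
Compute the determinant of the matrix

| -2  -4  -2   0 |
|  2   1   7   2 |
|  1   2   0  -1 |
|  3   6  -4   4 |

-66

Expand along row 1 (it has 1 zero):
  + (-2) · M_11   where M_11 = det([1 7 2; 2 0 -1; 6 -4 4]) = -118
  − (-4) · M_12   where M_12 = det([2 7 2; 1 0 -1; 3 -4 4]) = -65
  + (-2) · M_13   where M_13 = det([2 1 2; 1 2 -1; 3 6 4]) = 21
det = (+1)·(-2)·(-118) + (-1)·(-4)·(-65) + (+1)·(-2)·(21) = -66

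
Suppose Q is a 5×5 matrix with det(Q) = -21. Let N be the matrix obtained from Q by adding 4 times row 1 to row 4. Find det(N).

Adding a multiple of one row to another leaves the determinant unchanged.
det(N) = (1)·(-21) = -21

det(N) = -21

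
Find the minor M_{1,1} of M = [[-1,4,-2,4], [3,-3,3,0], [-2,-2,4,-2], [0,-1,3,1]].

-18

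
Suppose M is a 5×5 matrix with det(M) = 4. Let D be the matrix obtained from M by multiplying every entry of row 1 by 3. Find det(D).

Scaling one row by 3 multiplies the determinant by 3.
det(D) = (3)·(4) = 12

|D| = 12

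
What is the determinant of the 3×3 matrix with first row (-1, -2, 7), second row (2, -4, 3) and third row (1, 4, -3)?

Expand along column 1:
  + (-1) · |-4 3; 4 -3| = (-1)·(12 − 12) = 0
  − 2 · |-2 7; 4 -3| = −2·(6 − 28) = 44
  + 1 · |-2 7; -4 3| = 1·(-6 − (-28)) = 22
Sum: (0) + (44) + (22) = 66

66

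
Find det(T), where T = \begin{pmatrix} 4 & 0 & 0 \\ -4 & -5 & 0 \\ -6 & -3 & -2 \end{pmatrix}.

40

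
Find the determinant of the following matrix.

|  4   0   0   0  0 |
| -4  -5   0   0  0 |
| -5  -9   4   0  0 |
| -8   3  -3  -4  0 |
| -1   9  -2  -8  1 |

The matrix is lower triangular, so the determinant is the product of the diagonal entries:
det = (4) · (-5) · (4) · (-4) · (1) = 320

The determinant is 320.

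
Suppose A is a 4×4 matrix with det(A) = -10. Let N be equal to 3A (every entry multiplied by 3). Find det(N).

det(N) = -810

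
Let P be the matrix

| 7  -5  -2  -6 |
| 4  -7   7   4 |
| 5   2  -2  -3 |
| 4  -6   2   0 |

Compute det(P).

|P| = -328

Expand along row 4 (it has 1 zero):
  − (4) · M_41   where M_41 = det([-5 -2 -6; -7 7 4; 2 -2 -3]) = 91
  + (-6) · M_42   where M_42 = det([7 -2 -6; 4 7 4; 5 -2 -3]) = 103
  − (2) · M_43   where M_43 = det([7 -5 -6; 4 -7 4; 5 2 -3]) = -327
det = (-1)·(4)·(91) + (+1)·(-6)·(103) + (-1)·(2)·(-327) = -328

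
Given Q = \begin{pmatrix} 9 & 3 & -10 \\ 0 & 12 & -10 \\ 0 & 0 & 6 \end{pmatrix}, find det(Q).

Q is upper triangular, so det(Q) is the product of the diagonal entries:
det = (9) · (12) · (6) = 648

The determinant is 648.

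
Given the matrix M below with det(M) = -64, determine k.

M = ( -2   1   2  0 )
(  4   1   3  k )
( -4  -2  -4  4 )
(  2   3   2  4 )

k = -3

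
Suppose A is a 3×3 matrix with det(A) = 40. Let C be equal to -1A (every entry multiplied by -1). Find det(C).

For a 3×3 matrix, det(-1A) = (-1)^3·det(A) = -1·det(A).
det(C) = (-1)·(40) = -40

det(C) = -40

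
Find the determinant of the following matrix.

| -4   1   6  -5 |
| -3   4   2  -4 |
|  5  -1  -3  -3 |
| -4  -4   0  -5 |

Expand along row 4 (it has 1 zero):
  − (-4) · M_41   where M_41 = det([1 6 -5; 4 2 -4; -1 -3 -3]) = 128
  + (-4) · M_42   where M_42 = det([-4 6 -5; -3 2 -4; 5 -3 -3]) = -97
  + (-5) · M_44   where M_44 = det([-4 1 6; -3 4 2; 5 -1 -3]) = -61
det = (-1)·(-4)·(128) + (+1)·(-4)·(-97) + (+1)·(-5)·(-61) = 1205

1205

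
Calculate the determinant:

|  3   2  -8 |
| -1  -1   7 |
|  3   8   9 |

-95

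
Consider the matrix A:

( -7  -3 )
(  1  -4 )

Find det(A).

det(A) = 31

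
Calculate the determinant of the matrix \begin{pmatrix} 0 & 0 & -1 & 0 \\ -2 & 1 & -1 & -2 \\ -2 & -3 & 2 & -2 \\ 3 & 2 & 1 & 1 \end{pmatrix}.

16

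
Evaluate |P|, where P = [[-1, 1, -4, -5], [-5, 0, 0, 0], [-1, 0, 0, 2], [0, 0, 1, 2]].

The determinant is -10.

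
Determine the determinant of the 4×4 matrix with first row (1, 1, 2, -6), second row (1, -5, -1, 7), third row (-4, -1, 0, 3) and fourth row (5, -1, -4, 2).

Expand along row 3 (it has 1 zero):
  + (-4) · M_31   where M_31 = det([1 2 -6; -5 -1 7; -1 -4 2]) = -82
  − (-1) · M_32   where M_32 = det([1 2 -6; 1 -1 7; 5 -4 2]) = 86
  − (3) · M_34   where M_34 = det([1 1 2; 1 -5 -1; 5 -1 -4]) = 66
det = (+1)·(-4)·(-82) + (-1)·(-1)·(86) + (-1)·(3)·(66) = 216

216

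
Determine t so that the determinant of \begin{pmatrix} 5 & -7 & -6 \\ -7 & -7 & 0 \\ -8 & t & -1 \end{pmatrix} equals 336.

t = -2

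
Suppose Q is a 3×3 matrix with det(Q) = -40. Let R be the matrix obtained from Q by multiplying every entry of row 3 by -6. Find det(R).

det(R) = 240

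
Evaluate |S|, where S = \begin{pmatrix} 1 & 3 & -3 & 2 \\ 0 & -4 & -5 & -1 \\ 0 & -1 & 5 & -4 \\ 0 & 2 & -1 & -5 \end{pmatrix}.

Expand along column 1 (it has 3 zeros):
  + (1) · M_11   where M_11 = det([-4 -5 -1; -1 5 -4; 2 -1 -5]) = 190
det = (+1)·(1)·(190) = 190

190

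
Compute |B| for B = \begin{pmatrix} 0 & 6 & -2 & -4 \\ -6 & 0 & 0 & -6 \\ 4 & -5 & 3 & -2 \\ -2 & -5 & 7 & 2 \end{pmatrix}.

1824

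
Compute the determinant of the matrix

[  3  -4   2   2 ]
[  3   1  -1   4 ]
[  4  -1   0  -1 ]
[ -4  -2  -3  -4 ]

-385

Expand along row 3 (it has 1 zero):
  + (4) · M_31   where M_31 = det([-4 2 2; 1 -1 4; -2 -3 -4]) = -82
  − (-1) · M_32   where M_32 = det([3 2 2; 3 -1 4; -4 -3 -4]) = 14
  − (-1) · M_34   where M_34 = det([3 -4 2; 3 1 -1; -4 -2 -3]) = -71
det = (+1)·(4)·(-82) + (-1)·(-1)·(14) + (-1)·(-1)·(-71) = -385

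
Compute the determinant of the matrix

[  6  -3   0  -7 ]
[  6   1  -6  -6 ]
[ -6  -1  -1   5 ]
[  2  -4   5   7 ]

Expand along row 1 (it has 1 zero):
  + (6) · M_11   where M_11 = det([1 -6 -6; -1 -1 5; -4 5 7]) = 100
  − (-3) · M_12   where M_12 = det([6 -6 -6; -6 -1 5; 2 5 7]) = -336
  − (-7) · M_14   where M_14 = det([6 1 -6; -6 -1 -1; 2 -4 5]) = -182
det = (+1)·(6)·(100) + (-1)·(-3)·(-336) + (-1)·(-7)·(-182) = -1682

The determinant is -1682.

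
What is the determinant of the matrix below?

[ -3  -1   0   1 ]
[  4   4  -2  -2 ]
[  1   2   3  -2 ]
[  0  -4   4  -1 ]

Expand along row 1 (it has 1 zero):
  + (-3) · M_11   where M_11 = det([4 -2 -2; 2 3 -2; -4 4 -1]) = -40
  − (-1) · M_12   where M_12 = det([4 -2 -2; 1 3 -2; 0 4 -1]) = 10
  − (1) · M_14   where M_14 = det([4 4 -2; 1 2 3; 0 -4 4]) = 72
det = (+1)·(-3)·(-40) + (-1)·(-1)·(10) + (-1)·(1)·(72) = 58

The determinant is 58.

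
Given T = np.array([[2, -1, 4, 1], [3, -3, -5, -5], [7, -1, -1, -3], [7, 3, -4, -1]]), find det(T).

Expand along row 1:
  + (2) · M_11   where M_11 = det([-3 -5 -5; -1 -1 -3; 3 -4 -1]) = 48
  − (-1) · M_12   where M_12 = det([3 -5 -5; 7 -1 -3; 7 -4 -1]) = 142
  + (4) · M_13   where M_13 = det([3 -3 -5; 7 -1 -3; 7 3 -1]) = -68
  − (1) · M_14   where M_14 = det([3 -3 -5; 7 -1 -1; 7 3 -4]) = -182
det = (+1)·(2)·(48) + (-1)·(-1)·(142) + (+1)·(4)·(-68) + (-1)·(1)·(-182) = 148

|T| = 148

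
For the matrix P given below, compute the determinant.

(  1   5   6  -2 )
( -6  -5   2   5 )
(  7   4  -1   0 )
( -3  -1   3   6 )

|P| = 441

Expand along row 3 (it has 1 zero):
  + (7) · M_31   where M_31 = det([5 6 -2; -5 2 5; -1 3 6]) = 161
  − (4) · M_32   where M_32 = det([1 6 -2; -6 2 5; -3 3 6]) = 147
  + (-1) · M_33   where M_33 = det([1 5 -2; -6 -5 5; -3 -1 6]) = 98
det = (+1)·(7)·(161) + (-1)·(4)·(147) + (+1)·(-1)·(98) = 441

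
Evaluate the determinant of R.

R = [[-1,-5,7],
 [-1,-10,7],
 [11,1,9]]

det(R) = 430

Expand along row 1:
  + (-1) · |-10 7; 1 9| = (-1)·(-90 − 7) = 97
  − (-5) · |-1 7; 11 9| = −(-5)·(-9 − 77) = -430
  + 7 · |-1 -10; 11 1| = 7·(-1 − (-110)) = 763
Sum: (97) + (-430) + (763) = 430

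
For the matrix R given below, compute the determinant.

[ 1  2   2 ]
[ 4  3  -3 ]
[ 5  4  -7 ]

det(R) = 19

Expand along column 1:
  + 1 · |3 -3; 4 -7| = 1·(-21 − (-12)) = -9
  − 4 · |2 2; 4 -7| = −4·(-14 − 8) = 88
  + 5 · |2 2; 3 -3| = 5·(-6 − 6) = -60
Sum: (-9) + (88) + (-60) = 19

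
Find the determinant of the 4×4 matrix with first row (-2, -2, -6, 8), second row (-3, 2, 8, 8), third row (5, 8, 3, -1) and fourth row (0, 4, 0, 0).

Expand along row 4 (it has 3 zeros):
  + (4) · M_42   where M_42 = det([-2 -6 8; -3 8 8; 5 3 -1]) = -550
det = (+1)·(4)·(-550) = -2200

-2200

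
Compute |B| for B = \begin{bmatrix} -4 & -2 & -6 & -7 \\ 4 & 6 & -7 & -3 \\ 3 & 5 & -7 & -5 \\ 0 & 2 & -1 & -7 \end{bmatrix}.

Expand along row 4 (it has 1 zero):
  + (2) · M_42   where M_42 = det([-4 -6 -7; 4 -7 -3; 3 -7 -5]) = -73
  − (-1) · M_43   where M_43 = det([-4 -2 -7; 4 6 -3; 3 5 -5]) = 24
  + (-7) · M_44   where M_44 = det([-4 -2 -6; 4 6 -7; 3 5 -7]) = 2
det = (+1)·(2)·(-73) + (-1)·(-1)·(24) + (+1)·(-7)·(2) = -136

-136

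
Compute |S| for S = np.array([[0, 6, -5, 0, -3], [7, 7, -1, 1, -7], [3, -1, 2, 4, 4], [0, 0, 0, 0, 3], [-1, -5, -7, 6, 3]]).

det(S) = 4014

Expand along row 4 (it has 4 zeros):
  − (3) · M_45   where M_45 = det([0 6 -5 0; 7 7 -1 1; 3 -1 2 4; -1 -5 -7 6]) = -1338
det = (-1)·(3)·(-1338) = 4014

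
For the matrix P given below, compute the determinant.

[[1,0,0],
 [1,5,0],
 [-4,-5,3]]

P is lower triangular, so det(P) is the product of the diagonal entries:
det = (1) · (5) · (3) = 15

The determinant is 15.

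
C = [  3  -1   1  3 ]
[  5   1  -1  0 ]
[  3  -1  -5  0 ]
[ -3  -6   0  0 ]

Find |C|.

342

Expand along column 4 (it has 3 zeros):
  − (3) · M_14   where M_14 = det([5 1 -1; 3 -1 -5; -3 -6 0]) = -114
det = (-1)·(3)·(-114) = 342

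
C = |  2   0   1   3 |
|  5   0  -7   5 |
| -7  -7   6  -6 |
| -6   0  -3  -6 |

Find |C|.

|C| = -399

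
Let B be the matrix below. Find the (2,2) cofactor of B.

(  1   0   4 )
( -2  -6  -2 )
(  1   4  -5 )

Delete row 2 and column 2; the remaining 2×2 submatrix is [1 4; 1 -5].
Its determinant is 1·(-5) − 4·1 = -9.
The cofactor carries sign (−1)^(2+2) = +1, so C_{2,2} = +(-9) = -9.

-9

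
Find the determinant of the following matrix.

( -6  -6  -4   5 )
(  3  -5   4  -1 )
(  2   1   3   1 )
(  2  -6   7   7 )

51

Expand along row 1:
  + (-6) · M_11   where M_11 = det([-5 4 -1; 1 3 1; -6 7 7]) = -147
  − (-6) · M_12   where M_12 = det([3 4 -1; 2 3 1; 2 7 7]) = -14
  + (-4) · M_13   where M_13 = det([3 -5 -1; 2 1 1; 2 -6 7]) = 113
  − (5) · M_14   where M_14 = det([3 -5 4; 2 1 3; 2 -6 7]) = 59
det = (+1)·(-6)·(-147) + (-1)·(-6)·(-14) + (+1)·(-4)·(113) + (-1)·(5)·(59) = 51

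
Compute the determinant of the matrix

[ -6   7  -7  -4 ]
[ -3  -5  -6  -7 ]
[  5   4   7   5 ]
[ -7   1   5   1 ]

2338

Expand along row 1:
  + (-6) · M_11   where M_11 = det([-5 -6 -7; 4 7 5; 1 5 1]) = -7
  − (7) · M_12   where M_12 = det([-3 -6 -7; 5 7 5; -7 5 1]) = -224
  + (-7) · M_13   where M_13 = det([-3 -5 -7; 5 4 5; -7 1 1]) = -28
  − (-4) · M_14   where M_14 = det([-3 -5 -6; 5 4 7; -7 1 5]) = 133
det = (+1)·(-6)·(-7) + (-1)·(7)·(-224) + (+1)·(-7)·(-28) + (-1)·(-4)·(133) = 2338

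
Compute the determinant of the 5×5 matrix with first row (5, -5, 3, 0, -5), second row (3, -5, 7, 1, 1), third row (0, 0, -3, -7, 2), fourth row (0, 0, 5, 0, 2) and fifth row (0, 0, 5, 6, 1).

The matrix is block upper-triangular with a 2×2 block and a 3×3 block on the diagonal, so its determinant equals the product of the determinants of the diagonal blocks.
det of the 2×2 block = -10
det of the 3×3 block = 61
det = (-10)·(61) = -610

-610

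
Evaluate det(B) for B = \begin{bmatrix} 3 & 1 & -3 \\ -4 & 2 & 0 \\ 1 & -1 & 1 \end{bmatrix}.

|B| = 4

Expand along row 2:
  − (-4) · |1 -3; -1 1| = −(-4)·(1 − 3) = -8
  + 2 · |3 -3; 1 1| = 2·(3 − (-3)) = 12
Sum: (-8) + (12) = 4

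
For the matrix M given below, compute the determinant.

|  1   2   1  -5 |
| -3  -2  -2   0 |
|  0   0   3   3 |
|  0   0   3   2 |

-12

M is block upper-triangular with a 2×2 block and a 2×2 block on the diagonal, so its determinant equals the product of the determinants of the diagonal blocks.
det of the 2×2 block = 4
det of the 2×2 block = -3
det = (4)·(-3) = -12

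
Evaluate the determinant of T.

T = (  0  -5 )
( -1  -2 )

det(T) = 0·(-2) − (-5)·(-1) = 0 − 5 = -5

-5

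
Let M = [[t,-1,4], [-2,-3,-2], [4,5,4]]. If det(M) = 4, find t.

t = 2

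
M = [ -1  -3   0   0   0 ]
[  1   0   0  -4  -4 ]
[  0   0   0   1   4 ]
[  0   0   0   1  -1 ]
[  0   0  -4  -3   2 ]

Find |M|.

|M| = 60

M is block upper-triangular with a 2×2 block and a 3×3 block on the diagonal, so its determinant equals the product of the determinants of the diagonal blocks.
det of the 2×2 block = 3
det of the 3×3 block = 20
det = (3)·(20) = 60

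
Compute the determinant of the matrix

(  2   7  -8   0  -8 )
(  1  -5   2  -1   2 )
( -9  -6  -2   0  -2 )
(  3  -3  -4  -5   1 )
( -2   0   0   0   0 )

Expand along row 5 (it has 4 zeros):
  + (-2) · M_51   where M_51 = det([7 -8 0 -8; -5 2 -1 2; -6 -2 0 -2; -3 -4 -5 1]) = -310
det = (+1)·(-2)·(-310) = 620

620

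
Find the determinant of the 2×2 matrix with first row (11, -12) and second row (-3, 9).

det = 11·9 − (-12)·(-3) = 99 − 36 = 63

The determinant is 63.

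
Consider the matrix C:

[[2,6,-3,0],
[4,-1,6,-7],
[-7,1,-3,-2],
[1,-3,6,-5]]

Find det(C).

det(C) = -393

Expand along row 1 (it has 1 zero):
  + (2) · M_11   where M_11 = det([-1 6 -7; 1 -3 -2; -3 6 -5]) = 60
  − (6) · M_12   where M_12 = det([4 6 -7; -7 -3 -2; 1 6 -5]) = 159
  + (-3) · M_13   where M_13 = det([4 -1 -7; -7 1 -2; 1 -3 -5]) = -147
det = (+1)·(2)·(60) + (-1)·(6)·(159) + (+1)·(-3)·(-147) = -393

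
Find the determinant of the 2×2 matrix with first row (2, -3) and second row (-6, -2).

det = 2·(-2) − (-3)·(-6) = -4 − 18 = -22

-22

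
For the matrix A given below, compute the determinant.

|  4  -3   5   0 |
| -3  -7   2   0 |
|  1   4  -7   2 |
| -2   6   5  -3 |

174

Expand along column 4 (it has 2 zeros):
  − (2) · M_34   where M_34 = det([4 -3 5; -3 -7 2; -2 6 5]) = -381
  + (-3) · M_44   where M_44 = det([4 -3 5; -3 -7 2; 1 4 -7]) = 196
det = (-1)·(2)·(-381) + (+1)·(-3)·(196) = 174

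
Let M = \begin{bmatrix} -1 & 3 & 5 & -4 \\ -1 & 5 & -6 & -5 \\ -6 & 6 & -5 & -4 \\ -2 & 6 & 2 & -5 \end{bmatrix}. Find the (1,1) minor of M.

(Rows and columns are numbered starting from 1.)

Delete row 1 and column 1; the remaining 3×3 submatrix is [5 -6 -5; 6 -5 -4; 6 2 -5].
Its determinant is -81.

The minor is -81.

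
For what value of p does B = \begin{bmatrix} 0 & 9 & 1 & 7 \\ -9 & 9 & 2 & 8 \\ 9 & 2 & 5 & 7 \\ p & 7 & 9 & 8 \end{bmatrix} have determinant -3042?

p = -9

Expanding along the row containing p, det(B) is linear in p: det(B) = (-6)·p + (-3096).
Set (-6)·p + (-3096) = -3042  ⇒  (-6)·p = 54  ⇒  p = -9.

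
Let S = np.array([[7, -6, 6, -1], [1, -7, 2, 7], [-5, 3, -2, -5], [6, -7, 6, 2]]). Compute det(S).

|S| = -220

Expand along row 1:
  + (7) · M_11   where M_11 = det([-7 2 7; 3 -2 -5; -7 6 2]) = -96
  − (-6) · M_12   where M_12 = det([1 2 7; -5 -2 -5; 6 6 2]) = -140
  + (6) · M_13   where M_13 = det([1 -7 7; -5 3 -5; 6 -7 2]) = 230
  − (-1) · M_14   where M_14 = det([1 -7 2; -5 3 -2; 6 -7 6]) = -88
det = (+1)·(7)·(-96) + (-1)·(-6)·(-140) + (+1)·(6)·(230) + (-1)·(-1)·(-88) = -220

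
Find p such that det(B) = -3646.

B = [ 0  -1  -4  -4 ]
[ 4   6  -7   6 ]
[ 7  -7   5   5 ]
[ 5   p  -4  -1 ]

Expanding along the column containing p, det(B) is linear in p: det(B) = (-364)·p + (-1462).
Set (-364)·p + (-1462) = -3646  ⇒  (-364)·p = -2184  ⇒  p = 6.

p = 6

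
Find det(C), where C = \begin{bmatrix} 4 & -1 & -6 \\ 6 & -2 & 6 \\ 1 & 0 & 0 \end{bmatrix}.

Expand along row 3:
  + 1 · |-1 -6; -2 6| = 1·(-6 − 12) = -18

det(C) = -18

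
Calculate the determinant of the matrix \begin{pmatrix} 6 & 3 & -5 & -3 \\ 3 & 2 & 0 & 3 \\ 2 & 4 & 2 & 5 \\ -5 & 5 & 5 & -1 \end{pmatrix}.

Expand along row 2 (it has 1 zero):
  − (3) · M_21   where M_21 = det([3 -5 -3; 4 2 5; 5 5 -1]) = -256
  + (2) · M_22   where M_22 = det([6 -5 -3; 2 2 5; -5 5 -1]) = -107
  + (3) · M_24   where M_24 = det([6 3 -5; 2 4 2; -5 5 5]) = -150
det = (-1)·(3)·(-256) + (+1)·(2)·(-107) + (+1)·(3)·(-150) = 104

104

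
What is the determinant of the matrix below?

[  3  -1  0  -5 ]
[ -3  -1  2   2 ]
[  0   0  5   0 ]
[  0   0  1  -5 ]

The matrix is block upper-triangular with a 2×2 block and a 2×2 block on the diagonal, so its determinant equals the product of the determinants of the diagonal blocks.
det of the 2×2 block = -6
det of the 2×2 block = -25
det = (-6)·(-25) = 150

150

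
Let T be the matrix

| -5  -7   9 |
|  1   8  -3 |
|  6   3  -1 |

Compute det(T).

-291

Expand along column 1:
  + (-5) · |8 -3; 3 -1| = (-5)·(-8 − (-9)) = -5
  − 1 · |-7 9; 3 -1| = −1·(7 − 27) = 20
  + 6 · |-7 9; 8 -3| = 6·(21 − 72) = -306
Sum: (-5) + (20) + (-306) = -291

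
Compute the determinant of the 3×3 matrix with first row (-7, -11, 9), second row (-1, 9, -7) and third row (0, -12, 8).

Expand along row 3:
  − (-12) · |-7 9; -1 -7| = −(-12)·(49 − (-9)) = 696
  + 8 · |-7 -11; -1 9| = 8·(-63 − 11) = -592
Sum: (696) + (-592) = 104

104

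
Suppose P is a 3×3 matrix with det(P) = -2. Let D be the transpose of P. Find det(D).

det(Pᵀ) = det(P).
det(D) = (1)·(-2) = -2

det(D) = -2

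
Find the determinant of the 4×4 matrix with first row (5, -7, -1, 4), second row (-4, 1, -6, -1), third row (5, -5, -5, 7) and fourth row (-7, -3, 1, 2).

Expand along row 1:
  + (5) · M_11   where M_11 = det([1 -6 -1; -5 -5 7; -3 1 2]) = 69
  − (-7) · M_12   where M_12 = det([-4 -6 -1; 5 -5 7; -7 1 2]) = 452
  + (-1) · M_13   where M_13 = det([-4 1 -1; 5 -5 7; -7 -3 2]) = -53
  − (4) · M_14   where M_14 = det([-4 1 -6; 5 -5 -5; -7 -3 1]) = 410
det = (+1)·(5)·(69) + (-1)·(-7)·(452) + (+1)·(-1)·(-53) + (-1)·(4)·(410) = 1922

The determinant is 1922.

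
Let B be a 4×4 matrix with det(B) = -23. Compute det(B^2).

det(B^2) = (det B)^2 = (-23)^2 = 529

529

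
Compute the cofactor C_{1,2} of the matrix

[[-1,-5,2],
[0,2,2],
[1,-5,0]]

Delete row 1 and column 2; the remaining 2×2 submatrix is [0 2; 1 0].
Its determinant is 0·0 − 2·1 = -2.
The cofactor carries sign (−1)^(1+2) = −1, so C_{1,2} = −(-2) = 2.

2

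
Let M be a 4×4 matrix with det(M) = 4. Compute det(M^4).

det(M^4) = (det M)^4 = (4)^4 = 256

256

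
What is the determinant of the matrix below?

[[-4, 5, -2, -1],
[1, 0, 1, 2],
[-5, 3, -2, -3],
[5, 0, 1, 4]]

-2

Expand along column 2 (it has 2 zeros):
  − (5) · M_12   where M_12 = det([1 1 2; -5 -2 -3; 5 1 4]) = 10
  − (3) · M_32   where M_32 = det([-4 -2 -1; 1 1 2; 5 1 4]) = -16
det = (-1)·(5)·(10) + (-1)·(3)·(-16) = -2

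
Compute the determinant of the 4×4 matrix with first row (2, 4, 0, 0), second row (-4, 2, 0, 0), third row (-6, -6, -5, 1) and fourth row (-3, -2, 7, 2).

-340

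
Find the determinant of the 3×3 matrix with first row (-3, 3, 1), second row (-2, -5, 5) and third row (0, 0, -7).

Expand along row 3:
  + (-7) · |-3 3; -2 -5| = (-7)·(15 − (-6)) = -147

-147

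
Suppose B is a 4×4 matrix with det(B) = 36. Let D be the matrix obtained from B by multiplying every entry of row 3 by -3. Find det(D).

Scaling one row by -3 multiplies the determinant by -3.
det(D) = (-3)·(36) = -108

|D| = -108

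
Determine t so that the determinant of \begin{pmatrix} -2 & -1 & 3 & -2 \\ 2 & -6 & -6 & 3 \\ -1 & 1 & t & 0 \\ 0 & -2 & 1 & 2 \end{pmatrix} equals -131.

Expanding along the row containing t, det(A) is linear in t: det(A) = (24)·t + (-83).
Set (24)·t + (-83) = -131  ⇒  (24)·t = -48  ⇒  t = -2.

-2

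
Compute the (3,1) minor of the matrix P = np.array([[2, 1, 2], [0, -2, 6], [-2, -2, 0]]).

The minor is 10.

Delete row 3 and column 1; the remaining 2×2 submatrix is [1 2; -2 6].
Its determinant is 1·6 − 2·(-2) = 10.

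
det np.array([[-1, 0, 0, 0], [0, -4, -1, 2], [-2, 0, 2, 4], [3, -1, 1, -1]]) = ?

-32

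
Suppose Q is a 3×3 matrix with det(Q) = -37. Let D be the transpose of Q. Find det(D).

det(D) = -37

det(Qᵀ) = det(Q).
det(D) = (1)·(-37) = -37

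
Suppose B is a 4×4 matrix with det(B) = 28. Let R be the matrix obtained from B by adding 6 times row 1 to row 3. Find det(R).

det(R) = 28

Adding a multiple of one row to another leaves the determinant unchanged.
det(R) = (1)·(28) = 28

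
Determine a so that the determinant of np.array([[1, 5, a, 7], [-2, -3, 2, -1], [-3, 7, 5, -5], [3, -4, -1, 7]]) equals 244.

Expanding along the row containing a, det(B) is linear in a: det(B) = (-67)·a + (579).
Set (-67)·a + (579) = 244  ⇒  (-67)·a = -335  ⇒  a = 5.

5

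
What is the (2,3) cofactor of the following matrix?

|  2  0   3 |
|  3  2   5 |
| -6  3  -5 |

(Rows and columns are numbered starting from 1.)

Delete row 2 and column 3; the remaining 2×2 submatrix is [2 0; -6 3].
Its determinant is 2·3 − 0·(-6) = 6.
The cofactor carries sign (−1)^(2+3) = −1, so C_{2,3} = −(6) = -6.

-6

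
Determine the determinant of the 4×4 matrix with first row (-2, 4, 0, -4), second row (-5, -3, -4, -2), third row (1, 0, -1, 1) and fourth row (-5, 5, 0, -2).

-216

Expand along column 3 (it has 2 zeros):
  − (-4) · M_23   where M_23 = det([-2 4 -4; 1 0 1; -5 5 -2]) = -22
  + (-1) · M_33   where M_33 = det([-2 4 -4; -5 -3 -2; -5 5 -2]) = 128
det = (-1)·(-4)·(-22) + (+1)·(-1)·(128) = -216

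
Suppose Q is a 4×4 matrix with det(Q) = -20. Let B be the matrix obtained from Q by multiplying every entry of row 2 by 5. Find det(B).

Scaling one row by 5 multiplies the determinant by 5.
det(B) = (5)·(-20) = -100

det(B) = -100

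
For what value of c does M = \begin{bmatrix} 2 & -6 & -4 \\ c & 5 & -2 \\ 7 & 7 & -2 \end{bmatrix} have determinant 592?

Expanding along the column containing c, det(M) is linear in c: det(M) = (-40)·c + (232).
Set (-40)·c + (232) = 592  ⇒  (-40)·c = 360  ⇒  c = -9.

c = -9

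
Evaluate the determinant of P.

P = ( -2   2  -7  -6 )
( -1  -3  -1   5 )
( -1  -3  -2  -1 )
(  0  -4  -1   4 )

|P| = -136

Expand along row 4 (it has 1 zero):
  + (-4) · M_42   where M_42 = det([-2 -7 -6; -1 -1 5; -1 -2 -1]) = 14
  − (-1) · M_43   where M_43 = det([-2 2 -6; -1 -3 5; -1 -3 -1]) = -48
  + (4) · M_44   where M_44 = det([-2 2 -7; -1 -3 -1; -1 -3 -2]) = -8
det = (+1)·(-4)·(14) + (-1)·(-1)·(-48) + (+1)·(4)·(-8) = -136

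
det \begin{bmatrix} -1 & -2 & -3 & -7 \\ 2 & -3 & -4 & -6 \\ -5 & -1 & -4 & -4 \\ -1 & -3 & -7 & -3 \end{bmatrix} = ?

6

Expand along row 1:
  + (-1) · M_11   where M_11 = det([-3 -4 -6; -1 -4 -4; -3 -7 -3]) = 42
  − (-2) · M_12   where M_12 = det([2 -4 -6; -5 -4 -4; -1 -7 -3]) = -174
  + (-3) · M_13   where M_13 = det([2 -3 -6; -5 -1 -4; -1 -3 -3]) = -69
  − (-7) · M_14   where M_14 = det([2 -3 -4; -5 -1 -4; -1 -3 -7]) = 27
det = (+1)·(-1)·(42) + (-1)·(-2)·(-174) + (+1)·(-3)·(-69) + (-1)·(-7)·(27) = 6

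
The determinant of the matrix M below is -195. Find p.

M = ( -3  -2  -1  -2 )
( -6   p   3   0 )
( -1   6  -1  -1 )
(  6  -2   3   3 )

p = 7

Expanding along the column containing p, det(M) is linear in p: det(M) = (-3)·p + (-174).
Set (-3)·p + (-174) = -195  ⇒  (-3)·p = -21  ⇒  p = 7.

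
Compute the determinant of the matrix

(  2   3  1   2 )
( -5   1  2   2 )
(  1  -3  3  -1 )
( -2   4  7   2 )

Expand along row 1:
  + (2) · M_11   where M_11 = det([1 2 2; -3 3 -1; 4 7 2]) = -49
  − (3) · M_12   where M_12 = det([-5 2 2; 1 3 -1; -2 7 2]) = -39
  + (1) · M_13   where M_13 = det([-5 1 2; 1 -3 -1; -2 4 2]) = 6
  − (2) · M_14   where M_14 = det([-5 1 2; 1 -3 3; -2 4 7]) = 148
det = (+1)·(2)·(-49) + (-1)·(3)·(-39) + (+1)·(1)·(6) + (-1)·(2)·(148) = -271

The determinant is -271.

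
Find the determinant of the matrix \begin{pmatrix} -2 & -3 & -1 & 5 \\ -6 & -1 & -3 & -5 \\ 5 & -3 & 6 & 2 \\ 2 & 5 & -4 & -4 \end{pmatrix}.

604

Expand along row 1:
  + (-2) · M_11   where M_11 = det([-1 -3 -5; -3 6 2; 5 -4 -4]) = 112
  − (-3) · M_12   where M_12 = det([-6 -3 -5; 5 6 2; 2 -4 -4]) = 184
  + (-1) · M_13   where M_13 = det([-6 -1 -5; 5 -3 2; 2 5 -4]) = -191
  − (5) · M_14   where M_14 = det([-6 -1 -3; 5 -3 6; 2 5 -4]) = -17
det = (+1)·(-2)·(112) + (-1)·(-3)·(184) + (+1)·(-1)·(-191) + (-1)·(5)·(-17) = 604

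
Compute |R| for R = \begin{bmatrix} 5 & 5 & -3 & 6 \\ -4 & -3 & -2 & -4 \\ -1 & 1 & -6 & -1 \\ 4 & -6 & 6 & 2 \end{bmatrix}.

Expand along row 1:
  + (5) · M_11   where M_11 = det([-3 -2 -4; 1 -6 -1; -6 6 2]) = 130
  − (5) · M_12   where M_12 = det([-4 -2 -4; -1 -6 -1; 4 6 2]) = -44
  + (-3) · M_13   where M_13 = det([-4 -3 -4; -1 1 -1; 4 -6 2]) = 14
  − (6) · M_14   where M_14 = det([-4 -3 -2; -1 1 -6; 4 -6 6]) = 170
det = (+1)·(5)·(130) + (-1)·(5)·(-44) + (+1)·(-3)·(14) + (-1)·(6)·(170) = -192

-192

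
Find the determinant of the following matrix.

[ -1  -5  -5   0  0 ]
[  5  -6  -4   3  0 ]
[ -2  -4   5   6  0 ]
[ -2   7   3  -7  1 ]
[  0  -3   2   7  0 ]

The determinant is -972.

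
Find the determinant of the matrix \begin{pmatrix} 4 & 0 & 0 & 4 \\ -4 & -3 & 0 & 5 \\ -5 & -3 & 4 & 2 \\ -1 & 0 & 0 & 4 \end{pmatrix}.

-240

Expand along column 3 (it has 3 zeros):
  + (4) · M_33   where M_33 = det([4 0 4; -4 -3 5; -1 0 4]) = -60
det = (+1)·(4)·(-60) = -240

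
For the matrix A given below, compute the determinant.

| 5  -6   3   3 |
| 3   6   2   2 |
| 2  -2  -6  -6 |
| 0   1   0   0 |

Expand along row 4 (it has 3 zeros):
  + (1) · M_42   where M_42 = det([5 3 3; 3 2 2; 2 -6 -6]) = 0
det = (+1)·(1)·(0) = 0

0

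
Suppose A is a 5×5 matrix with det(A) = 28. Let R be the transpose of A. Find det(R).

|R| = 28

det(Aᵀ) = det(A).
det(R) = (1)·(28) = 28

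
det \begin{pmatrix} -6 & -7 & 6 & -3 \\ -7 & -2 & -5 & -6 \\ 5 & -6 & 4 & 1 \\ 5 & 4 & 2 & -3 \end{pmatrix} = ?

-4040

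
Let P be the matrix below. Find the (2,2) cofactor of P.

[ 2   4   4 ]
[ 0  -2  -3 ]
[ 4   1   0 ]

Delete row 2 and column 2; the remaining 2×2 submatrix is [2 4; 4 0].
Its determinant is 2·0 − 4·4 = -16.
The cofactor carries sign (−1)^(2+2) = +1, so C_{2,2} = +(-16) = -16.

The cofactor is -16.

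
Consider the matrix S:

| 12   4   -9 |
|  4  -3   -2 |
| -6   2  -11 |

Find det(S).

Expand along column 1:
  + 12 · |-3 -2; 2 -11| = 12·(33 − (-4)) = 444
  − 4 · |4 -9; 2 -11| = −4·(-44 − (-18)) = 104
  + (-6) · |4 -9; -3 -2| = (-6)·(-8 − 27) = 210
Sum: (444) + (104) + (210) = 758

758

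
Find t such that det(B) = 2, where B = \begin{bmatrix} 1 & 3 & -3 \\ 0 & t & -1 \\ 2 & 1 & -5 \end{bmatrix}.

t = 7

Expanding along the row containing t, det(B) is linear in t: det(B) = (1)·t + (-5).
Set (1)·t + (-5) = 2  ⇒  (1)·t = 7  ⇒  t = 7.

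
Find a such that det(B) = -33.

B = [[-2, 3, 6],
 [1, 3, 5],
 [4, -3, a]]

Expanding along the column containing a, det(B) is linear in a: det(B) = (-9)·a + (-60).
Set (-9)·a + (-60) = -33  ⇒  (-9)·a = 27  ⇒  a = -3.

a = -3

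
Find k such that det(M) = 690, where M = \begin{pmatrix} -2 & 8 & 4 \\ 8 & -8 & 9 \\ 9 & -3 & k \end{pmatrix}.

2

Expanding along the column containing k, det(M) is linear in k: det(M) = (-48)·k + (786).
Set (-48)·k + (786) = 690  ⇒  (-48)·k = -96  ⇒  k = 2.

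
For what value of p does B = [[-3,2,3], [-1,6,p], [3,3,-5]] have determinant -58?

Expanding along the column containing p, det(B) is linear in p: det(B) = (15)·p + (17).
Set (15)·p + (17) = -58  ⇒  (15)·p = -75  ⇒  p = -5.

-5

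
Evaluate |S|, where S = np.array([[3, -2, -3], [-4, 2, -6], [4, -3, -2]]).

Expand along row 1:
  + 3 · |2 -6; -3 -2| = 3·(-4 − 18) = -66
  − (-2) · |-4 -6; 4 -2| = −(-2)·(8 − (-24)) = 64
  + (-3) · |-4 2; 4 -3| = (-3)·(12 − 8) = -12
Sum: (-66) + (64) + (-12) = -14

det(S) = -14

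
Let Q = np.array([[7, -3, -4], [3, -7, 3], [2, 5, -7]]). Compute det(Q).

Expand along column 1:
  + 7 · |-7 3; 5 -7| = 7·(49 − 15) = 238
  − 3 · |-3 -4; 5 -7| = −3·(21 − (-20)) = -123
  + 2 · |-3 -4; -7 3| = 2·(-9 − 28) = -74
Sum: (238) + (-123) + (-74) = 41

|Q| = 41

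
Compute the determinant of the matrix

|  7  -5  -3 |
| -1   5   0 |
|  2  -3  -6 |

The determinant is -159.

Expand along row 2:
  − (-1) · |-5 -3; -3 -6| = −(-1)·(30 − 9) = 21
  + 5 · |7 -3; 2 -6| = 5·(-42 − (-6)) = -180
Sum: (21) + (-180) = -159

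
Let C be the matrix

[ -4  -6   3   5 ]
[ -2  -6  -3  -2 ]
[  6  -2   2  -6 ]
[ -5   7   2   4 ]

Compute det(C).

Expand along row 1:
  + (-4) · M_11   where M_11 = det([-6 -3 -2; -2 2 -6; 7 2 4]) = 18
  − (-6) · M_12   where M_12 = det([-2 -3 -2; 6 2 -6; -5 2 4]) = -102
  + (3) · M_13   where M_13 = det([-2 -6 -2; 6 -2 -6; -5 7 4]) = -168
  − (5) · M_14   where M_14 = det([-2 -6 -3; 6 -2 2; -5 7 2]) = 72
det = (+1)·(-4)·(18) + (-1)·(-6)·(-102) + (+1)·(3)·(-168) + (-1)·(5)·(72) = -1548

-1548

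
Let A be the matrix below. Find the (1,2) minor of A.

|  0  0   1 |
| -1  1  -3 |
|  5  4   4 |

Delete row 1 and column 2; the remaining 2×2 submatrix is [-1 -3; 5 4].
Its determinant is (-1)·4 − (-3)·5 = 11.

11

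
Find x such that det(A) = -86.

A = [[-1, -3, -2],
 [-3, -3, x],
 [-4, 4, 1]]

x = -8

Expanding along the column containing x, det(A) is linear in x: det(A) = (16)·x + (42).
Set (16)·x + (42) = -86  ⇒  (16)·x = -128  ⇒  x = -8.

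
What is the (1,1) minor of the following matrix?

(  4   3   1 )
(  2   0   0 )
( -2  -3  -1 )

0

Delete row 1 and column 1; the remaining 2×2 submatrix is [0 0; -3 -1].
Its determinant is 0·(-1) − 0·(-3) = 0.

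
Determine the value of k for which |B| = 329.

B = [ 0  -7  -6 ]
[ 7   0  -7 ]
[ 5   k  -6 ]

Expanding along the column containing k, det(B) is linear in k: det(B) = (-42)·k + (-49).
Set (-42)·k + (-49) = 329  ⇒  (-42)·k = 378  ⇒  k = -9.

k = -9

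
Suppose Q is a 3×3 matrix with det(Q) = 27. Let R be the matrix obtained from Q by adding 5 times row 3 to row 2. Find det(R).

Adding a multiple of one row to another leaves the determinant unchanged.
det(R) = (1)·(27) = 27

The determinant is 27.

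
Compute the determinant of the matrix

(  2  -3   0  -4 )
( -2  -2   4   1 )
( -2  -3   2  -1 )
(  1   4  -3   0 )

-56

Expand along row 1 (it has 1 zero):
  + (2) · M_11   where M_11 = det([-2 4 1; -3 2 -1; 4 -3 0]) = -9
  − (-3) · M_12   where M_12 = det([-2 4 1; -2 2 -1; 1 -3 0]) = 6
  − (-4) · M_14   where M_14 = det([-2 -2 4; -2 -3 2; 1 4 -3]) = -14
det = (+1)·(2)·(-9) + (-1)·(-3)·(6) + (-1)·(-4)·(-14) = -56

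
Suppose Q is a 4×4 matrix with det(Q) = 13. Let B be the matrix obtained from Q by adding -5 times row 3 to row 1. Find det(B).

13

Adding a multiple of one row to another leaves the determinant unchanged.
det(B) = (1)·(13) = 13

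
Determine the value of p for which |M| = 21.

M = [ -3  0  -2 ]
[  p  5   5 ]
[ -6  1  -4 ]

p = -3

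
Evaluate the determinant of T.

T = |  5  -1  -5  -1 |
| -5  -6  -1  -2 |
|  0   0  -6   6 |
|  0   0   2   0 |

T is block upper-triangular with a 2×2 block and a 2×2 block on the diagonal, so its determinant equals the product of the determinants of the diagonal blocks.
det of the 2×2 block = -35
det of the 2×2 block = -12
det = (-35)·(-12) = 420

|T| = 420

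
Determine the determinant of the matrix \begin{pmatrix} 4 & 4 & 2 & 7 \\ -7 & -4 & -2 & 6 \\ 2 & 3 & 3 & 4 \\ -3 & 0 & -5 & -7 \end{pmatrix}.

-695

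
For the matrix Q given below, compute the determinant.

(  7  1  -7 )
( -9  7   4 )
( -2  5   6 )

Expand along column 1:
  + 7 · |7 4; 5 6| = 7·(42 − 20) = 154
  − (-9) · |1 -7; 5 6| = −(-9)·(6 − (-35)) = 369
  + (-2) · |1 -7; 7 4| = (-2)·(4 − (-49)) = -106
Sum: (154) + (369) + (-106) = 417

The determinant is 417.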